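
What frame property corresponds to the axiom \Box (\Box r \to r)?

shift-reflexivity: \forall x \forall y (Rxy \to Ryy)

Suppose □(□r→r) is valid. Take Rxy and set V(r)={w : Ryw}. Then at y, □r holds; since □(□r→r) at x, □r→r at y, so r at y, i.e. Ryy.
Conversely, on a frame with shift-reflexivity the schema holds at every world under every valuation.
So the correspondent is shift-reflexivity.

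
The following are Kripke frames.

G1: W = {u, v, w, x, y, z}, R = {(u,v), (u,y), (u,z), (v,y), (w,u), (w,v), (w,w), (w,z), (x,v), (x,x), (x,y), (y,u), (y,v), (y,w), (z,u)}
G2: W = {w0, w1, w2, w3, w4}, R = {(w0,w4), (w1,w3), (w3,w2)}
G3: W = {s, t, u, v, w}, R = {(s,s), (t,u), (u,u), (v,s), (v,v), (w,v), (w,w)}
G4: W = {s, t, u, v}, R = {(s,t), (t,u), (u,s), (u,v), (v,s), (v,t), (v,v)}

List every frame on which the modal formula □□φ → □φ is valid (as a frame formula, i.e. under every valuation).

This is the axiom for density; its first-order frame correspondent is ∀x ∀y (Rxy → ∃z (Rxz ∧ Rzy)).
G1: fails — Ruz but no t with Rut and Rtz.
G2: fails — Rw3w2 but no z with Rw3z and Rzw2.
G3: holds.
G4: fails — Rtu but no z with Rtz and Rzu.

G3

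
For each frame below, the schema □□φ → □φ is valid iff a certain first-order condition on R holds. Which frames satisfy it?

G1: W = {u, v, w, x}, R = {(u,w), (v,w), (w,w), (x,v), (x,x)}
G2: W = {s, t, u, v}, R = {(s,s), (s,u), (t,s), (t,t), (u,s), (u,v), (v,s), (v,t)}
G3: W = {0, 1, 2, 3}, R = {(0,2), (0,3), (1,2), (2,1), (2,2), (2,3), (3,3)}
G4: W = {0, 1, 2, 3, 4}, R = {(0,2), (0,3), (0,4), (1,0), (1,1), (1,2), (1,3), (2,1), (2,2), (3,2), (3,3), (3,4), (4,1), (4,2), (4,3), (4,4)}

This is the axiom for density; its first-order frame correspondent is ∀x ∀y (Rxy → ∃z (Rxz ∧ Rzy)).
G1: condition met.
G2: fails — Ruv but no z with Ruz and Rzv.
G3: condition met.
G4: condition met.

G1, G3, G4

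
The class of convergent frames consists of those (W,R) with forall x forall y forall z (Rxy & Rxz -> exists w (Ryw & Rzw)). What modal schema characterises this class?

◇□p → □◇p

The condition is convergence. The .2 schema ◇□p → □◇p defines it.
Suppose ◇□p→□◇p is valid. Take Rxy, Rxz and set V(p)={w : Ryw}. Then □p at y so ◇□p at x, so □◇p at x, so ◇p at z, giving w with Rzw and Ryw.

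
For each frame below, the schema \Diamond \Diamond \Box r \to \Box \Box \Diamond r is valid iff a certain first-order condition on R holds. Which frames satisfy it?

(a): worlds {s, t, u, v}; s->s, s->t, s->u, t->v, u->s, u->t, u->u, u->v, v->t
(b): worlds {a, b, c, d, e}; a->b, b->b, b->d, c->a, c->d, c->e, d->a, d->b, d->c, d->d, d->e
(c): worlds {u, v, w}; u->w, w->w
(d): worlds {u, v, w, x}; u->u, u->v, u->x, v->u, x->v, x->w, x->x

The schema corresponds to a generalized confluence (Geach) condition: \forall x \forall y \forall z ((x R^2 y \wedge x R^2 z) \to \exists w (yRw \wedge zRw)).
(a): fails — sR²s, sR²t but no w with sRw and tRw.
(b): fails — bR²a, bR²c but no w with aRw and cRw.
(c): condition met.
(d): fails — uR²u, uR²w but no t with uRt and wRt.
Valid on: (c).

(c)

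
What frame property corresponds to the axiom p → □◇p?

symmetry: ∀x ∀y (Rxy → Ryx)

Suppose p→□◇p is valid. Take Rxy and set V(p)={x}. Then p at x, so □◇p at x, so ◇p at y, so some z with Ryz has p; z=x, i.e. Ryx.
Conversely, any frame satisfying ∀x ∀y (Rxy → Ryx) validates the schema.
So the correspondent is symmetry.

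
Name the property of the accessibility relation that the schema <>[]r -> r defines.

Equivalently (dual form): r → □◇r.
Suppose r→□◇r is valid. Take Rxy and set V(r)={x}. Then r at x, so □◇r at x, so ◇r at y, so some z with Ryz has r; z=x, i.e. Ryx.
Conversely, any frame satisfying forall x forall y (Rxy -> Ryx) validates the schema.
So the correspondent is symmetry.

Symmetry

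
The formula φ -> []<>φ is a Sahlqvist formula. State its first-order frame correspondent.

Suppose φ→□◇φ is valid. Take Rxy and set V(φ)={x}. Then φ at x, so □◇φ at x, so ◇φ at y, so some z with Ryz has φ; z=x, i.e. Ryx.
Conversely, on a frame with symmetry the schema holds at every world under every valuation.
So the correspondent is symmetry.

symmetry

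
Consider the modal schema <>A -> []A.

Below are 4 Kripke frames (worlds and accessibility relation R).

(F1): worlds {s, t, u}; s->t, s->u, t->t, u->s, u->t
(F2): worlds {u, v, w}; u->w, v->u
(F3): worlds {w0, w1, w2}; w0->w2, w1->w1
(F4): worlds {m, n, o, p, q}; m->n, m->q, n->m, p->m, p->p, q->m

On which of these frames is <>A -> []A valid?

(F2), (F3)

Frame correspondent (Sahlqvist): forall x forall y forall z (Rxy & Rxz -> y = z) — i.e. partial functionality.
(F1): fails — s sees both t and u.
(F2): ✓.
(F3): ✓.
(F4): fails — m sees both n and q.
Valid on: (F2), (F3).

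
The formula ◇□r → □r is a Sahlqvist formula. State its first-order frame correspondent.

The Euclidean property

Replacing r by ¬r and contraposing gives the equivalent schema ◇r → □◇r.
Suppose ◇r→□◇r is valid. Take Rxy, Rxz and set V(r)={y}. Then ◇r at x, so □◇r at x, so ◇r at z, so some w with Rzw has r; w=y, i.e. Rzy. By symmetry of the argument, Ryz.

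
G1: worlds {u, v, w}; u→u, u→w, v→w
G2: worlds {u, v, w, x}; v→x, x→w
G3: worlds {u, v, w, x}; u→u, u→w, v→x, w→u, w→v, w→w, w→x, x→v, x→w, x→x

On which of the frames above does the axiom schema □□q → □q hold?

Frame correspondent (Sahlqvist): ∀x ∀y (Rxy → ∃z (Rxz ∧ Rzy)) — i.e. density.
G1: fails — Rvw but no z with Rvz and Rzw.
G2: fails — Rxw but no z with Rxz and Rzw.
G3: holds.

G3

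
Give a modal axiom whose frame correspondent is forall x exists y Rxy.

□q → ◇q

The condition is seriality. The D schema □q → ◇q defines it.
Suppose □q→◇q is valid. At any x set V(q)=W. Then □q at x, so ◇q at x, so x has a successor.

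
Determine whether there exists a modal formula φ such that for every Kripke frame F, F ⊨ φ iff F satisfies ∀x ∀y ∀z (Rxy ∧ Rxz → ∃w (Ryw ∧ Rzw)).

Yes, by ◇□q → □◇q

This is a Sahlqvist condition; the .2 axiom ◇□q → □◇q defines it.
Suppose ◇□q→□◇q is valid. Take Rxy, Rxz and set V(q)={w : Ryw}. Then □q at y so ◇□q at x, so □◇q at x, so ◇q at z, giving w with Rzw and Ryw.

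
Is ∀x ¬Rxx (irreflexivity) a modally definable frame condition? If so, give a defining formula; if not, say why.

Any modally definable frame class is closed under surjective bounded morphisms.
The 4-cycle (worlds 0,1,2,3 with 0→1→2→3→0) is irreflexive, and the map sending every world to a single reflexive point • is a surjective bounded morphism (forth: every edge maps to (•,•); back: every world has a successor). So any modal formula valid on the 4-cycle is also valid on the reflexive point, which is not irreflexive.
So no modal formula (or set of formulas) defines exactly the irreflexive frames.

No — not modally definable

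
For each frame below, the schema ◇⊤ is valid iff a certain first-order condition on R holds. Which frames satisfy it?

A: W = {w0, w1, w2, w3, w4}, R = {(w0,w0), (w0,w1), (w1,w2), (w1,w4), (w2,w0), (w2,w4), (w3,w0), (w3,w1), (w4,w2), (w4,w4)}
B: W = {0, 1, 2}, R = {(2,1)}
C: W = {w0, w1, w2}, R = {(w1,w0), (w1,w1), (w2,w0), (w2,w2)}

The schema corresponds to seriality: ∀x ∃y Rxy.
A: condition met.
B: fails — world 0 has no successor.
C: fails — world w0 has no successor.

A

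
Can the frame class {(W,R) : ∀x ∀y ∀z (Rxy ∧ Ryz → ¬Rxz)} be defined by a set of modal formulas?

No — not modally definable

Modal frame validity is preserved under surjective bounded morphisms.
The 3-cycle (worlds 0,1,2 with 0→1→2→0) is intransitive. Mapping every world to a single reflexive point • is a surjective bounded morphism; the reflexive point is not intransitive (R••∧R•• but R••).
So no modal formula (or set of formulas) defines exactly the intransitive frames.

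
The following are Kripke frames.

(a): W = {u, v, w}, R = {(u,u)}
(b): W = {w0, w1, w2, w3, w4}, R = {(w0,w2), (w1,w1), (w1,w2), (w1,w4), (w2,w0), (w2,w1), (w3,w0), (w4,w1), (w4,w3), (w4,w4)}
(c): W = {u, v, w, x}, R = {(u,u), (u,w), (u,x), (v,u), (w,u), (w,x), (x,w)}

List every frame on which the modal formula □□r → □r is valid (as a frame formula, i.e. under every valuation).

(a)

The schema corresponds to density: ∀x ∀y (Rxy → ∃z (Rxz ∧ Rzy)).
(a): condition met.
(b): fails — Rw3w0 but no z with Rw3z and Rzw0.
(c): fails — Rxw but no z with Rxz and Rzw.
Valid on: (a).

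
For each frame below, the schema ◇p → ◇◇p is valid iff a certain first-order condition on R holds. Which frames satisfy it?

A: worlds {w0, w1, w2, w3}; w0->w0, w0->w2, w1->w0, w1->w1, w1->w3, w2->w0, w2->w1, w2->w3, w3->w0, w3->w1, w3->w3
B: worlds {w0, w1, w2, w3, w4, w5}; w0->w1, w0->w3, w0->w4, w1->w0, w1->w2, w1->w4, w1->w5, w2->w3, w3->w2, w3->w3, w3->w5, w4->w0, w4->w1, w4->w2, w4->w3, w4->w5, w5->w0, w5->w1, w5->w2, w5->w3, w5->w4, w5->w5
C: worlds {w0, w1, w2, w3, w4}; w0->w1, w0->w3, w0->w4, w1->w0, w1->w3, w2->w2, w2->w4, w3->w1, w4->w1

A, B

The schema corresponds to a generalized confluence (Geach) condition: ∀x ∀y (xRy → ∃w (y = w ∧ xR²w)).
A: satisfies the condition.
B: satisfies the condition.
C: fails — w0Rw4 but no w with w4=w and w0R²w.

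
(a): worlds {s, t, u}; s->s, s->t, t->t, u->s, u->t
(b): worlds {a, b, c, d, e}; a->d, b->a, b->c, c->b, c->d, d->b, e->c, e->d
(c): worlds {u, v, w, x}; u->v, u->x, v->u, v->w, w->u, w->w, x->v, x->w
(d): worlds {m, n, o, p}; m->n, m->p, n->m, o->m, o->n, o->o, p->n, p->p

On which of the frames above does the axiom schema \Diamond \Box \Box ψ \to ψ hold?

The schema corresponds to a generalized confluence (Geach) condition: \forall x \forall y (xRy \to \exists w (y R^2 w \wedge x = w)).
(a): fails — sRt but no w with tR²w and s=w.
(b): fails — cRb but no w with bR²w and c=w.
(c): holds.
(d): fails — mRn but no w with nR²w and m=w.

(c)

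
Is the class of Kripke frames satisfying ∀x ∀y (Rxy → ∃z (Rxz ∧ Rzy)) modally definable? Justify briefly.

Yes: it is density, defined by the C4 schema □□r → □r.
Suppose □□r→□r is valid. Take Rxy and set V(r)={w : xR²w}. Then □□r at x, so □r at x, so r at y, i.e. ∃z(Rxz∧Rzy).

Yes, by □□r → □r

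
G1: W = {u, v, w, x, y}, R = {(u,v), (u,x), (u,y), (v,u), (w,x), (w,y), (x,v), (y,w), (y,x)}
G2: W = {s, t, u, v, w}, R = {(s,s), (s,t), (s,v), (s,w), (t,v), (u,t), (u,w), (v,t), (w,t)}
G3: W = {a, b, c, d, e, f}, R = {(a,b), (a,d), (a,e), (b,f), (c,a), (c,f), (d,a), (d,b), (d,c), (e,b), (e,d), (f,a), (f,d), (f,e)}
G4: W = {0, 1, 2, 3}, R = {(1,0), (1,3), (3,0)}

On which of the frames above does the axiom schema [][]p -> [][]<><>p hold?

G2, G3

The schema corresponds to a generalized confluence (Geach) condition: forall x forall z (x R^2 z -> exists w (x R^2 w & z R^2 w)).
G1: fails — vR²x but no t with vR²t and xR²t.
G2: satisfies the condition.
G3: satisfies the condition.
G4: fails — 1R²0 but no w with 1R²w and 0R²w.
Valid on: G2, G3.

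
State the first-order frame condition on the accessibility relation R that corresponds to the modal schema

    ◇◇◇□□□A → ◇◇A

∀x ∀y (xR³y → ∃w (yR³w ∧ xR²w))

This is a Sahlqvist (Geach-type) schema ◇^3□^3A → □^0◇^2A.
Minimal-valuation argument: fix x; take any y with xR^3y and any z with xR^0z. Set V(A) to the set of worlds R-reachable from y in exactly 3 steps. Then □^3A holds at y, so the antecedent holds at x; validity forces ◇^2A at z, giving a w with zR^2w and yR^3w.
First-order correspondent: ∀x ∀y (xR³y → ∃w (yR³w ∧ xR²w)).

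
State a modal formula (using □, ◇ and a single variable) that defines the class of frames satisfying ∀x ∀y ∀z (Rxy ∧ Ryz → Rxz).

This is transitivity; the standard corresponding axiom is 4: □q → □□q.
Suppose □q→□□q is valid. Take Rxy, Ryz and set V(q)={w : Rxw}. Then □q at x, so □□q at x, so □q at y, so q at z, i.e. Rxz.

□q → □□q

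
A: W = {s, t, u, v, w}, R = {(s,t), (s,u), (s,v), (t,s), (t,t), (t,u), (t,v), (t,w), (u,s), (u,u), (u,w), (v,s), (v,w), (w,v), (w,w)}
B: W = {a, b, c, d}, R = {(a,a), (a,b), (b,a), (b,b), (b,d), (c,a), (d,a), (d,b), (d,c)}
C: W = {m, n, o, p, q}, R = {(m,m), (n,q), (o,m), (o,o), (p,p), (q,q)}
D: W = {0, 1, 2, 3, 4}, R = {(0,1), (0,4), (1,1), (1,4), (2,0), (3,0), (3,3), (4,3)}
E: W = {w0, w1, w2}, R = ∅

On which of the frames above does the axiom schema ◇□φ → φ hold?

The schema corresponds to symmetry: ∀x ∀y (Rxy → Ryx).
A: fails — Rtv but not Rvt.
B: fails — Rdc but not Rcd.
C: fails — Rom but not Rmo.
D: fails — R43 but not R34.
E: ✓.
Valid on: E.

E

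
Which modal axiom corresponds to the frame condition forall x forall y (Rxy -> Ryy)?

□(□s → s)

A defining formula is □(□s → s) (the T□ axiom).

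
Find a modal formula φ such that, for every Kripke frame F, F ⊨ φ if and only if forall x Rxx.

□r → r

The condition is reflexivity. The T schema □r → r defines it.
Suppose □r→r is valid. At any x set V(r)={w : Rxw}. Then □r holds at x, so r holds at x, i.e. Rxx.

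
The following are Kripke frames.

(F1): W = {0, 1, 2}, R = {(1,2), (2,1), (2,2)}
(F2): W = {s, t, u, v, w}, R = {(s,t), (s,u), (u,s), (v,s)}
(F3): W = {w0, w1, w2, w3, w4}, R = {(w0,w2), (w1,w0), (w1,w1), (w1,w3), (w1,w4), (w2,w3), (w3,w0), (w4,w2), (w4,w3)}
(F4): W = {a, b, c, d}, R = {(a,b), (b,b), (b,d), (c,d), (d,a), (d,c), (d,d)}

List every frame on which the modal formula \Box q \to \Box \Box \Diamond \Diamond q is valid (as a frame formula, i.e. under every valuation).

(F1), (F4)

Frame correspondent (Sahlqvist): \forall x \forall z (x R^2 z \to \exists w (xRw \wedge z R^2 w)) — i.e. a generalized confluence (Geach) condition.
(F1): ✓.
(F2): fails — sR²s but no w* with sRw* and sR²w*.
(F3): fails — w1R²w3 but no w with w1Rw and w3R²w.
(F4): ✓.
Valid on: (F1), (F4).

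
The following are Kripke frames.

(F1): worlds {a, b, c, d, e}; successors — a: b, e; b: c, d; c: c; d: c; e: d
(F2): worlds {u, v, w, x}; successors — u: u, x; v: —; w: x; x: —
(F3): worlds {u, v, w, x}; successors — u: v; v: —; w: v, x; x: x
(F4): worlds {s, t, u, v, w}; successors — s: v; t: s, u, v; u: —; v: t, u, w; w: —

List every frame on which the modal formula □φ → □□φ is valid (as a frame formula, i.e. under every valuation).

(F2), (F3)

This is the axiom for transitivity; its first-order frame correspondent is ∀x ∀y ∀z (Rxy ∧ Ryz → Rxz).
(F1): fails — Rab and Rbc but not Rac.
(F2): holds.
(F3): holds.
(F4): fails — Rtv and Rvw but not Rtw.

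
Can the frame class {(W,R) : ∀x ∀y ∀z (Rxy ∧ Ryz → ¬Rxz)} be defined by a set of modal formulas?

Not modally definable

If a class were modally definable it would be closed under surjective bounded morphisms (Goldblatt–Thomason).
The 3-cycle (worlds a,b,c with a→b→c→a) is intransitive. Mapping every world to a single reflexive point • is a surjective bounded morphism; the reflexive point is not intransitive (R••∧R•• but R••).
So the class is not modally definable.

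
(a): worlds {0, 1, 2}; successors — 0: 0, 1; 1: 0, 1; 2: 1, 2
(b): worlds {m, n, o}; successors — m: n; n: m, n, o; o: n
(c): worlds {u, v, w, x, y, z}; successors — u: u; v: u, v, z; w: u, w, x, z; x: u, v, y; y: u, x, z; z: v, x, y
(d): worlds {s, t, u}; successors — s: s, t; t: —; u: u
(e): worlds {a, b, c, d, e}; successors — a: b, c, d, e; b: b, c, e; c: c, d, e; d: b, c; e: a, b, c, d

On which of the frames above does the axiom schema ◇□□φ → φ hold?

The schema corresponds to a generalized confluence (Geach) condition: ∀x ∀y (xRy → ∃w (yR²w ∧ x = w)).
(a): fails — 2R1 but no w with 1R²w and 2=w.
(b): satisfies the condition.
(c): fails — vRu but no t with uR²t and v=t.
(d): fails — sRt but no w with tR²w and s=w.
(e): fails — aRd but no w with dR²w and a=w.
Valid on: (b).

(b)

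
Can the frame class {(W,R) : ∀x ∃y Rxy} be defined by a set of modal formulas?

The condition is seriality. A defining modal formula is □r → ◇r.
Suppose □r→◇r is valid. At any x set V(r)=W. Then □r at x, so ◇r at x, so x has a successor.

Definable; □r → ◇r defines it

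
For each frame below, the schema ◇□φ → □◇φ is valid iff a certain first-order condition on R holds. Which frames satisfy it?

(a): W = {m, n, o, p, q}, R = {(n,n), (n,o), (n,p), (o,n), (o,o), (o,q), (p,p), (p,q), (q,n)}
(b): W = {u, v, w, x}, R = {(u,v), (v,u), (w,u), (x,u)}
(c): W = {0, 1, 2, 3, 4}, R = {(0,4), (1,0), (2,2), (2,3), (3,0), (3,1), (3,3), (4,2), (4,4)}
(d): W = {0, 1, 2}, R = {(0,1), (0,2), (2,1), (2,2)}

(b)

This is the axiom for convergence; its first-order frame correspondent is ∀x ∀y ∀z (Rxy ∧ Rxz → ∃w (Ryw ∧ Rzw)).
(a): fails — Rpq and Rpp but q and p have no common successor.
(b): holds.
(c): fails — R31 and R30 but 1 and 0 have no common successor.
(d): fails — R01 and R01 but 1 and 1 have no common successor.
Valid on: (b).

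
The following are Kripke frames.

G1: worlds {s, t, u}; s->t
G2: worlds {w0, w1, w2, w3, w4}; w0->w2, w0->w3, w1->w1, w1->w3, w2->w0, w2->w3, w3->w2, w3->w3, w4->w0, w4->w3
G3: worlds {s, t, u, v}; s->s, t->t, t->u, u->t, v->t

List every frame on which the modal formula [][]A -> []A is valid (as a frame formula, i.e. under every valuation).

Frame correspondent (Sahlqvist): forall x forall y (Rxy -> exists z (Rxz & Rzy)) — i.e. density.
G1: fails — Rst but no z with Rsz and Rzt.
G2: fails — Rw4w0 but no z with Rw4z and Rzw0.
G3: holds.

G3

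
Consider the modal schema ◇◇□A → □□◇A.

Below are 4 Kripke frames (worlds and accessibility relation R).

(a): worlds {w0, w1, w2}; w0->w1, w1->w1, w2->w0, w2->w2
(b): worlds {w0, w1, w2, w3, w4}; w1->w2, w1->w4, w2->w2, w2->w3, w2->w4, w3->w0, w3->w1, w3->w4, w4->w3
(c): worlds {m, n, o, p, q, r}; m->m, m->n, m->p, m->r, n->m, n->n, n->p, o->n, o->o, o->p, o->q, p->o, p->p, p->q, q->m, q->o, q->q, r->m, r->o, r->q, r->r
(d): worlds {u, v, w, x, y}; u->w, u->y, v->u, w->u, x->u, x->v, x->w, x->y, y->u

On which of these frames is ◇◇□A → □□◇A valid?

(c)

Frame correspondent (Sahlqvist): ∀x ∀y ∀z ((xR²y ∧ xR²z) → ∃w (yRw ∧ zRw)) — i.e. a generalized confluence (Geach) condition.
(a): fails — w2R²w0, w2R²w2 but no w with w0Rw and w2Rw.
(b): fails — w1R²w3, w1R²w4 but no w with w3Rw and w4Rw.
(c): holds.
(d): fails — xR²u, xR²w but no t with uRt and wRt.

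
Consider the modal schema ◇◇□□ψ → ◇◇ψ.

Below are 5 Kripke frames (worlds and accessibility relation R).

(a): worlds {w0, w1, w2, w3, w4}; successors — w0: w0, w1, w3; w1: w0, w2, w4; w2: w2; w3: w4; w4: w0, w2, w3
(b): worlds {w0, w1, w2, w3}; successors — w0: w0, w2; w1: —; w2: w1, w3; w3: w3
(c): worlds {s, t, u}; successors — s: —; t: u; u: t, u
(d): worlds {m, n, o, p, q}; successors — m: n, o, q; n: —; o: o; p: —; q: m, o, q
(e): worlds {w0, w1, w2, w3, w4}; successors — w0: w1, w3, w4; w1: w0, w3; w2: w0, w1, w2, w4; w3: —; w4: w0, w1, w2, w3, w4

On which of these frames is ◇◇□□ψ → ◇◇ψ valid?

Frame correspondent (Sahlqvist): ∀x ∀y (xR²y → ∃w (yR²w ∧ xR²w)) — i.e. a generalized confluence (Geach) condition.
(a): condition met.
(b): fails — w0R²w1 but no w with w1R²w and w0R²w.
(c): condition met.
(d): fails — qR²n but no w with nR²w and qR²w.
(e): fails — w0R²w3 but no w with w3R²w and w0R²w.
Valid on: (a), (c).

(a), (c)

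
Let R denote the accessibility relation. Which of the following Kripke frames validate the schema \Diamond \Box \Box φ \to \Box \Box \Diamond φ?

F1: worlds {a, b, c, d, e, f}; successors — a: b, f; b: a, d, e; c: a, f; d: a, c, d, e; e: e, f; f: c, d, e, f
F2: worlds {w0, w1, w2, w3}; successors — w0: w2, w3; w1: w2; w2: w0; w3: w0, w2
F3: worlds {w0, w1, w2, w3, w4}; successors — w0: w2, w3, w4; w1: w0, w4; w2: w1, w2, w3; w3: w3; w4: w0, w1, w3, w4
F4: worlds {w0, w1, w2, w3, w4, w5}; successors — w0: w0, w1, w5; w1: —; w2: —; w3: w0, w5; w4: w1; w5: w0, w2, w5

The schema corresponds to a generalized confluence (Geach) condition: \forall x \forall y \forall z ((xRy \wedge x R^2 z) \to \exists w (y R^2 w \wedge zRw)).
F1: holds.
F2: fails — w0Rw2, w0R²w2 but no w with w2R²w and w2Rw.
F3: fails — w0Rw3, w0R²w1 but no w with w3R²w and w1Rw.
F4: fails — w0Rw0, w0R²w1 but no w with w0R²w and w1Rw.
Valid on: F1.

F1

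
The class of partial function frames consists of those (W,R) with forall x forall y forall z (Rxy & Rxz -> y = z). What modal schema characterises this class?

This is partial functionality; the standard corresponding axiom is CD: ◇ψ → □ψ.

◇ψ → □ψ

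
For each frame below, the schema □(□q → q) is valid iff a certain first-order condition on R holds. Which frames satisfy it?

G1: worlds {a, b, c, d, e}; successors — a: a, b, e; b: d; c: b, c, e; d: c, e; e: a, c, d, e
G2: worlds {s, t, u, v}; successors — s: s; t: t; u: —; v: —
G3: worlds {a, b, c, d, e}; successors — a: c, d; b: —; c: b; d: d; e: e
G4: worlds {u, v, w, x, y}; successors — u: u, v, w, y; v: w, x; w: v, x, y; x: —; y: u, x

G2

This is the axiom for shift-reflexivity; its first-order frame correspondent is ∀x ∀y (Rxy → Ryy).
G1: fails — Rab but not Rbb.
G2: satisfies the condition.
G3: fails — Rcb but not Rbb.
G4: fails — Ruv but not Rvv.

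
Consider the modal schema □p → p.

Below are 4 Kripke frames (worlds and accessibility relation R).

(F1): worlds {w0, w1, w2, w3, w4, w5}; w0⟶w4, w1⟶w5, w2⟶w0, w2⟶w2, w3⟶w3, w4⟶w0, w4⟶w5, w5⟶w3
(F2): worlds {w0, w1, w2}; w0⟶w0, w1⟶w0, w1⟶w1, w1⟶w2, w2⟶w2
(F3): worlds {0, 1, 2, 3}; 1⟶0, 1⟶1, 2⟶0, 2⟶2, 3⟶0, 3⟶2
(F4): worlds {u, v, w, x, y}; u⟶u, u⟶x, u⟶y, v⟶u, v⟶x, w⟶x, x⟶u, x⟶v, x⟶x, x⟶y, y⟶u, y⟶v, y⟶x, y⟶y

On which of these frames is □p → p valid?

Frame correspondent (Sahlqvist): ∀x Rxx — i.e. reflexivity.
(F1): fails — world w0 does not see itself.
(F2): satisfies the condition.
(F3): fails — world 0 does not see itself.
(F4): fails — world v does not see itself.
Valid on: (F2).

(F2)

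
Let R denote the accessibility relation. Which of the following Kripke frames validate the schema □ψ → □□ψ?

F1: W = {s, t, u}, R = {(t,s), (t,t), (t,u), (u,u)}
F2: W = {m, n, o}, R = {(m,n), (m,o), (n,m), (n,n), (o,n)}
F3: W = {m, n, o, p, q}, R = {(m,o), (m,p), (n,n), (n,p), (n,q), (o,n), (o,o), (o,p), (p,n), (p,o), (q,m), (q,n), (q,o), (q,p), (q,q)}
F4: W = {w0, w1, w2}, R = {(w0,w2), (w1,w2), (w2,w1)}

This is the axiom for transitivity; its first-order frame correspondent is ∀x ∀y ∀z (Rxy ∧ Ryz → Rxz).
F1: satisfies the condition.
F2: fails — Ron and Rnm but not Rom.
F3: fails — Ron and Rnq but not Roq.
F4: fails — Rw1w2 and Rw2w1 but not Rw1w1.
Valid on: F1.

F1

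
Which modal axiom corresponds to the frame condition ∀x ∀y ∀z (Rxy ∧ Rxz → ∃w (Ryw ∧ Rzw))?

◇□ψ → □◇ψ

This is convergence; the standard corresponding axiom is .2: ◇□ψ → □◇ψ.
Suppose ◇□ψ→□◇ψ is valid. Take Rxy, Rxz and set V(ψ)={w : Ryw}. Then □ψ at y so ◇□ψ at x, so □◇ψ at x, so ◇ψ at z, giving w with Rzw and Ryw.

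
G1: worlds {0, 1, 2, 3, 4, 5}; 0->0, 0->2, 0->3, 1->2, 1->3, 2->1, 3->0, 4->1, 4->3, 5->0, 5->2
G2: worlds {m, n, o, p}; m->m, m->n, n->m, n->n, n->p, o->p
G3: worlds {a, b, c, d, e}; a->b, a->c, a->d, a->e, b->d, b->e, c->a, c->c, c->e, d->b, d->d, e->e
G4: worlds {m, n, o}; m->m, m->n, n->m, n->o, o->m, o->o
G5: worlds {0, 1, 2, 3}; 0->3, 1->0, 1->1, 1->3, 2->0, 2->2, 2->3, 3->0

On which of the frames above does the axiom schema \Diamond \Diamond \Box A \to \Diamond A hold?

The schema corresponds to a generalized confluence (Geach) condition: \forall x \forall y (x R^2 y \to \exists w (yRw \wedge xRw)).
G1: fails — 0R²2 but no w with 2Rw and 0Rw.
G2: fails — mR²p but no w with pRw and mRw.
G3: fails — cR²d but no w with dRw and cRw.
G4: satisfies the condition.
G5: satisfies the condition.
Valid on: G4, G5.

G4, G5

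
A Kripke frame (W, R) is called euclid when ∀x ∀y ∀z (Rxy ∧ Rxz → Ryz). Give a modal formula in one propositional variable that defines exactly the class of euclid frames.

This is the Euclidean property; the standard corresponding axiom is 5: ◇ψ → □◇ψ.
Suppose ◇ψ→□◇ψ is valid. Take Rxy, Rxz and set V(ψ)={y}. Then ◇ψ at x, so □◇ψ at x, so ◇ψ at z, so some w with Rzw has ψ; w=y, i.e. Rzy. By symmetry of the argument, Ryz.

◇ψ → □◇ψ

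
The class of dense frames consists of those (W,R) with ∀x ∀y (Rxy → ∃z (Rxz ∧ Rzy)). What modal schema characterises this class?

□□p → □p

The condition is density. The C4 schema □□p → □p defines it.
Suppose □□p→□p is valid. Take Rxy and set V(p)={w : xR²w}. Then □□p at x, so □p at x, so p at y, i.e. ∃z(Rxz∧Rzy).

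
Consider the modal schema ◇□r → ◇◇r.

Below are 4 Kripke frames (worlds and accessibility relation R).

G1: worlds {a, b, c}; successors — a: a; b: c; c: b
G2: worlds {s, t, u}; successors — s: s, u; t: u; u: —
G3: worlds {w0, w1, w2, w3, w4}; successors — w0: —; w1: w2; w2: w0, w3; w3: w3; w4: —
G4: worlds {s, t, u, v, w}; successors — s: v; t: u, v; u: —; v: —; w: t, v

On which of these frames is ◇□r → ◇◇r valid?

This is the axiom for a generalized confluence (Geach) condition; its first-order frame correspondent is ∀x ∀y (xRy → ∃w (yRw ∧ xR²w)).
G1: holds.
G2: fails — sRu but no w with uRw and sR²w.
G3: fails — w2Rw0 but no w with w0Rw and w2R²w.
G4: fails — sRv but no w* with vRw* and sR²w*.

G1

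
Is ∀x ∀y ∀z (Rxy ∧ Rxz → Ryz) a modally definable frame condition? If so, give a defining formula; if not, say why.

The condition is the Euclidean property. A defining modal formula is ◇q → □◇q.
Suppose ◇q→□◇q is valid. Take Rxy, Rxz and set V(q)={y}. Then ◇q at x, so □◇q at x, so ◇q at z, so some w with Rzw has q; w=y, i.e. Rzy. By symmetry of the argument, Ryz.

Yes — defined by ◇q → □◇q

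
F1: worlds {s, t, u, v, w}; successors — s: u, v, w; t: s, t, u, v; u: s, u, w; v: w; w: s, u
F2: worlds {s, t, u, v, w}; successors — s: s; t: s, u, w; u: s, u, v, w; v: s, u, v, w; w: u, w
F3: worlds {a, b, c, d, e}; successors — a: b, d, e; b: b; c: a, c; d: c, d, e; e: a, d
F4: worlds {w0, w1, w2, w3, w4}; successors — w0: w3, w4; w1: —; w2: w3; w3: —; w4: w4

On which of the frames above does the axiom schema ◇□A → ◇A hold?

F2

Frame correspondent (Sahlqvist): ∀x ∀y (xRy → ∃w (yRw ∧ xRw)) — i.e. a generalized confluence (Geach) condition.
F1: fails — tRv but no w* with vRw* and tRw*.
F2: ✓.
F3: fails — cRa but no w with aRw and cRw.
F4: fails — w0Rw3 but no w with w3Rw and w0Rw.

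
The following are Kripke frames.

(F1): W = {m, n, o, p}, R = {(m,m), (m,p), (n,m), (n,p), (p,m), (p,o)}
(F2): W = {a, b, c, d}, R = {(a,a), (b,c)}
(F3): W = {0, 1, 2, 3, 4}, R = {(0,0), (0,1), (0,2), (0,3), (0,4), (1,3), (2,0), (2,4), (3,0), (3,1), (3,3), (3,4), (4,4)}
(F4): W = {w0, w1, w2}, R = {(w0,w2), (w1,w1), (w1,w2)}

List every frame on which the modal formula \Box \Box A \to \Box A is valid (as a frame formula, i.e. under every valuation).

(F3)

This is the axiom for density; its first-order frame correspondent is \forall x \forall y (Rxy \to \exists z (Rxz \wedge Rzy)).
(F1): fails — Rpo but no z with Rpz and Rzo.
(F2): fails — Rbc but no z with Rbz and Rzc.
(F3): condition met.
(F4): fails — Rw0w2 but no z with Rw0z and Rzw2.
Valid on: (F3).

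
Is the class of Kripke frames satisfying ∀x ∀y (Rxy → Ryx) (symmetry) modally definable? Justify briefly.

This is a Sahlqvist condition; the B axiom q → □◇q defines it.

Yes, by q → □◇q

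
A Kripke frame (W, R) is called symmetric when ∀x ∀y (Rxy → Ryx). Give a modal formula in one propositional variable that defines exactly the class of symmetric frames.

ψ → □◇ψ

A defining formula is ψ → □◇ψ (the B axiom).
Suppose ψ→□◇ψ is valid. Take Rxy and set V(ψ)={x}. Then ψ at x, so □◇ψ at x, so ◇ψ at y, so some z with Ryz has ψ; z=x, i.e. Ryx.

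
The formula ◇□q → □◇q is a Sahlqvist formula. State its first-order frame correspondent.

Suppose ◇□q→□◇q is valid. Take Rxy, Rxz and set V(q)={w : Ryw}. Then □q at y so ◇□q at x, so □◇q at x, so ◇q at z, giving w with Rzw and Ryw.

Convergence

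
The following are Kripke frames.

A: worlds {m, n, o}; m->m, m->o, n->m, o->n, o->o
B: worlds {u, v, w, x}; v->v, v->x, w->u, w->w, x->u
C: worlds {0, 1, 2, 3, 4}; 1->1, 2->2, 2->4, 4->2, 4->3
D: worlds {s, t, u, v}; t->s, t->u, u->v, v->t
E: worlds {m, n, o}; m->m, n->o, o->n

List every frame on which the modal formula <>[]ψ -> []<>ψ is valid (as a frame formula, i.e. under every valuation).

E

This is the axiom for convergence; its first-order frame correspondent is forall x forall y forall z (Rxy & Rxz -> exists w (Ryw & Rzw)).
A: fails — Ron and Roo but n and o have no common successor.
B: fails — Rvv and Rvx but v and x have no common successor.
C: fails — R43 and R43 but 3 and 3 have no common successor.
D: fails — Rtu and Rts but u and s have no common successor.
E: ✓.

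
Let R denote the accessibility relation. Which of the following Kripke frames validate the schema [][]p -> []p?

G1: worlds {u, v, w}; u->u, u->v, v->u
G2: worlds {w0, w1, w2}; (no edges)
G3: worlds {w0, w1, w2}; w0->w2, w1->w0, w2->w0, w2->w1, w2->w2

Frame correspondent (Sahlqvist): forall x forall y (Rxy -> exists z (Rxz & Rzy)) — i.e. density.
G1: satisfies the condition.
G2: satisfies the condition.
G3: fails — Rw1w0 but no z with Rw1z and Rzw0.

G1, G2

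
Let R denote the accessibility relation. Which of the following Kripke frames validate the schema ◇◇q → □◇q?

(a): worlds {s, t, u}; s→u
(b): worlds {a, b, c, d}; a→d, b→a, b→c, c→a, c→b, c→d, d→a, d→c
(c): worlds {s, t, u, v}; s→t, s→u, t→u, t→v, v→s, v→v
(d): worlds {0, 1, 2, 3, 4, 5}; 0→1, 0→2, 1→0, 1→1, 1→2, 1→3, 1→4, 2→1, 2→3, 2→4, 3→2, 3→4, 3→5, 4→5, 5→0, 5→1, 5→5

(a)

This is the axiom for a generalized confluence (Geach) condition; its first-order frame correspondent is ∀x ∀y ∀z ((xR²y ∧ xRz) → ∃w (y = w ∧ zRw)).
(a): ✓.
(b): fails — bR²a, bRa but no w with a=w and aRw.
(c): fails — sR²u, sRu but no w with u=w and uRw.
(d): fails — 0R²0, 0R2 but no w with 0=w and 2Rw.
Valid on: (a).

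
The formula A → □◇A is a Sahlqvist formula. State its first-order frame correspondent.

Symmetry

Suppose A→□◇A is valid. Take Rxy and set V(A)={x}. Then A at x, so □◇A at x, so ◇A at y, so some z with Ryz has A; z=x, i.e. Ryx.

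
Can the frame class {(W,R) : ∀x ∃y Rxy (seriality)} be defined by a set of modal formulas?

Yes, by □p → ◇p

Yes: it is seriality, defined by the D schema □p → ◇p.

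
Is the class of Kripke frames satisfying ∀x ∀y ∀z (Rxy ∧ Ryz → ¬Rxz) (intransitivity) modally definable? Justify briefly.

Modal frame validity is preserved under surjective bounded morphisms.
The 5-cycle (worlds s,t,u,v,w with s→t→u→v→w→s) is intransitive. Mapping every world to a single reflexive point • is a surjective bounded morphism; the reflexive point is not intransitive (R••∧R•• but R••).
So no modal formula (or set of formulas) defines exactly the intransitive frames.

No — not modally definable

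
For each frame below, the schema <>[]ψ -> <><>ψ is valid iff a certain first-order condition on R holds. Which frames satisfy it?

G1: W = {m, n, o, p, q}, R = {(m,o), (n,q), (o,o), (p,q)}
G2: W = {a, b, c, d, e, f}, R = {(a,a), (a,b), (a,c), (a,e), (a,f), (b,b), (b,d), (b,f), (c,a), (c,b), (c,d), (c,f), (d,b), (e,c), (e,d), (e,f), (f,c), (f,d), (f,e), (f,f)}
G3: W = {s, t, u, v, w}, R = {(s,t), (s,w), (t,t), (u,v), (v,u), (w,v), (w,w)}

Frame correspondent (Sahlqvist): forall x forall y (xRy -> exists w (yRw & x R^2 w)) — i.e. a generalized confluence (Geach) condition.
G1: fails — nRq but no w with qRw and nR²w.
G2: ✓.
G3: ✓.
Valid on: G2, G3.

G2, G3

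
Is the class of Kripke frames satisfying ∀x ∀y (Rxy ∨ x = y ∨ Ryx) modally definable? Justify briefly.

If a class were modally definable it would be closed under disjoint unions (Goldblatt–Thomason).
Take 3 disjoint single-world reflexive frames: each is trivially connected, but their disjoint union has 3 worlds with no edge between distinct components, so it is not connected.
Hence connectedness of R is not modally definable.

Not modally definable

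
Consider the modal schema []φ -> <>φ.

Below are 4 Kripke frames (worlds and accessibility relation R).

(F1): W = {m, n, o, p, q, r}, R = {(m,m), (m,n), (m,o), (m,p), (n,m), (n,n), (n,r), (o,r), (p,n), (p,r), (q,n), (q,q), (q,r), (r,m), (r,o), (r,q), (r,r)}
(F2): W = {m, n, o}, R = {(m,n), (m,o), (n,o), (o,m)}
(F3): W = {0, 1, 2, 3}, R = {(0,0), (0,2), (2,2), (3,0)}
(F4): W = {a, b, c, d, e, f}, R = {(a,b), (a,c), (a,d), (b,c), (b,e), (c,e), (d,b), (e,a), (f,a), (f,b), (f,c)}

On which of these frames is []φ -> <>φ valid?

(F1), (F2), (F4)

This is the axiom for seriality; its first-order frame correspondent is forall x exists y Rxy.
(F1): condition met.
(F2): condition met.
(F3): fails — world 1 has no successor.
(F4): condition met.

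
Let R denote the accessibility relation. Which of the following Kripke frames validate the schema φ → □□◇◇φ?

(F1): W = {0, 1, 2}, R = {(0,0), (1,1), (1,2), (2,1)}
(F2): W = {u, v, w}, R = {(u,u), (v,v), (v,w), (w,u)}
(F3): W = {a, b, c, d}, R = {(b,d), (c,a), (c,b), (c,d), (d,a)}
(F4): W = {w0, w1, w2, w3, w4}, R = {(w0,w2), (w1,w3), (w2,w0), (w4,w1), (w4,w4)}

This is the axiom for a generalized confluence (Geach) condition; its first-order frame correspondent is ∀x ∀z (xR²z → ∃w (x = w ∧ zR²w)).
(F1): holds.
(F2): fails — vR²u but no t with v=t and uR²t.
(F3): fails — bR²a but no w with b=w and aR²w.
(F4): fails — w4R²w1 but no w with w4=w and w1R²w.
Valid on: (F1).

(F1)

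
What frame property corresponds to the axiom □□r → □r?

density: ∀x ∀y (Rxy → ∃z (Rxz ∧ Rzy))

Suppose □□r→□r is valid. Take Rxy and set V(r)={w : xR²w}. Then □□r at x, so □r at x, so r at y, i.e. ∃z(Rxz∧Rzy).
The converse is a direct semantic check.
So the correspondent is density.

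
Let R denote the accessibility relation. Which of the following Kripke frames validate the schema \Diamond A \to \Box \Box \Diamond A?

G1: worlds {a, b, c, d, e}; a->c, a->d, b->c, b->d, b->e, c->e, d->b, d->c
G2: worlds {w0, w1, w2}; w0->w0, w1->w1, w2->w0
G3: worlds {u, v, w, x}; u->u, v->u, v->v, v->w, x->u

G2

The schema corresponds to a generalized confluence (Geach) condition: \forall x \forall y \forall z ((xRy \wedge x R^2 z) \to \exists w (y = w \wedge zRw)).
G1: fails — aRc, aR²c but no w with c=w and cRw.
G2: satisfies the condition.
G3: fails — vRu, vR²w but no t with u=t and wRt.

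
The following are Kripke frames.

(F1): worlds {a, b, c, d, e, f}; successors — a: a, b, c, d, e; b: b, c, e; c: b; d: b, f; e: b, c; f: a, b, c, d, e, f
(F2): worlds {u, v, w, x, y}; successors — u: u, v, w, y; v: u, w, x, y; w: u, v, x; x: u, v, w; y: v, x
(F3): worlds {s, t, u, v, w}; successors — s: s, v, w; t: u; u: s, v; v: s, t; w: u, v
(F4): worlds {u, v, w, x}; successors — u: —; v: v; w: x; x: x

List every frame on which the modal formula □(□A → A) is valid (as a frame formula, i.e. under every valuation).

(F4)

This is the axiom for shift-reflexivity; its first-order frame correspondent is ∀x ∀y (Rxy → Ryy).
(F1): fails — Rae but not Ree.
(F2): fails — Ruv but not Rvv.
(F3): fails — Ruv but not Rvv.
(F4): satisfies the condition.
Valid on: (F4).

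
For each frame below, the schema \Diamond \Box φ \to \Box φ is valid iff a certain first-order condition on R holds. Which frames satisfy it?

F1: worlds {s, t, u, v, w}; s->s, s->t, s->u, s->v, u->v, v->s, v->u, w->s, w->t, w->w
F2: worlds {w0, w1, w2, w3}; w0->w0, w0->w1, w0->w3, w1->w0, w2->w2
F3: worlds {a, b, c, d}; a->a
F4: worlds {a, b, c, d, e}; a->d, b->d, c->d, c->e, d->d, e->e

F3

The schema corresponds to the Euclidean property: \forall x \forall y \forall z (Rxy \wedge Rxz \to Ryz).
F1: fails — Rsv and Rsv but not Rvv.
F2: fails — Rw0w1 and Rw0w1 but not Rw1w1.
F3: ✓.
F4: fails — Rcd and Rce but not Rde.
Valid on: F3.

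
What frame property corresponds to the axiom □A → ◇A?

seriality: ∀x ∃y Rxy

Suppose □A→◇A is valid. At any x set V(A)=W. Then □A at x, so ◇A at x, so x has a successor.
The converse is a direct semantic check.
Frame condition: ∀x ∃y Rxy.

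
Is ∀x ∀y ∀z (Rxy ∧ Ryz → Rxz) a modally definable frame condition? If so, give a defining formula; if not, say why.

Yes — defined by □q → □□q

This is a Sahlqvist condition; the 4 axiom □q → □□q defines it.
Suppose □q→□□q is valid. Take Rxy, Ryz and set V(q)={w : Rxw}. Then □q at x, so □□q at x, so □q at y, so q at z, i.e. Rxz.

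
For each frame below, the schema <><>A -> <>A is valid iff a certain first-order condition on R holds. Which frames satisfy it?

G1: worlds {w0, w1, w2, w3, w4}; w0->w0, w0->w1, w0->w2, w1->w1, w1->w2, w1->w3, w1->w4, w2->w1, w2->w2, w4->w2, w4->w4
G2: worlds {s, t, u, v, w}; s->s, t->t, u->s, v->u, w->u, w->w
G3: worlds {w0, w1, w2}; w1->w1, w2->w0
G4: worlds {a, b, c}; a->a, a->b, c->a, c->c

The schema corresponds to transitivity: forall x forall y forall z (Rxy & Ryz -> Rxz).
G1: fails — Rw4w2 and Rw2w1 but not Rw4w1.
G2: fails — Rwu and Rus but not Rws.
G3: condition met.
G4: fails — Rca and Rab but not Rcb.
Valid on: G3.

G3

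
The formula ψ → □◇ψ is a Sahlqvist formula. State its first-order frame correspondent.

symmetry: ∀x ∀y (Rxy → Ryx)

Suppose ψ→□◇ψ is valid. Take Rxy and set V(ψ)={x}. Then ψ at x, so □◇ψ at x, so ◇ψ at y, so some z with Ryz has ψ; z=x, i.e. Ryx.
Conversely, on a frame with symmetry the schema holds at every world under every valuation.
Frame condition: ∀x ∀y (Rxy → Ryx).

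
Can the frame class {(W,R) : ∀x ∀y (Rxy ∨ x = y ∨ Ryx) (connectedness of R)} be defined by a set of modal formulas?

No

If a class were modally definable it would be closed under disjoint unions (Goldblatt–Thomason).
Take 4 disjoint single-world reflexive frames: each is trivially connected, but their disjoint union has 4 worlds with no edge between distinct components, so it is not connected.
So the class is not modally definable.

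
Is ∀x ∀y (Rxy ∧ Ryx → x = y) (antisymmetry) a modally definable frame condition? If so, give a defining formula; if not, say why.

Not definable by any modal formula

If a class were modally definable it would be closed under surjective bounded morphisms (Goldblatt–Thomason).
The 6-cycle (worlds 0,1,2,3,4,5 with 0→1→2→3→4→5→0) is antisymmetric. Sending even-indexed worlds to a and odd-indexed worlds to b is a surjective bounded morphism onto the two-world frame with a↔b, which is not antisymmetric.
So the class is not modally definable.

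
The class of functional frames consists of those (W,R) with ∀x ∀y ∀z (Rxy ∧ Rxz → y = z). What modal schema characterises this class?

This is partial functionality; the standard corresponding axiom is CD: ◇ψ → □ψ.
Suppose ◇ψ→□ψ is valid. Take Rxy, Rxz and set V(ψ)={y}. Then ◇ψ at x, so □ψ at x, so ψ at z, i.e. z=y.

◇ψ → □ψ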